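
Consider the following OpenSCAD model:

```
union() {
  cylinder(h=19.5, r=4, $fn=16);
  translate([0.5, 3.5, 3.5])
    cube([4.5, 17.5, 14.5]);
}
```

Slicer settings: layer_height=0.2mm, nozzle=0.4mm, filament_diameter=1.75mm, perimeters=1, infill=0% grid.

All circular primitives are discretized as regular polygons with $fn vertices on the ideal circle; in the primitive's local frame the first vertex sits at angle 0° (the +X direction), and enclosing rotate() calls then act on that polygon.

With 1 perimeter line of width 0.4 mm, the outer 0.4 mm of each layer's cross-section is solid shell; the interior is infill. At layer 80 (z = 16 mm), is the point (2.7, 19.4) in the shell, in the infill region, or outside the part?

infill

At z = 16 mm: the r=4 cylinder contributes a regular 16-gon of circumradius 4; the cube at (0.5, 3.5) (footprint 4.5×17.5) is included at this height; Combining (union): the regions partially overlap (shared area 0.34 mm²), so overlapping operands fuse into one piece — 1 connected region. Overall, the cross-section is a single solid region. The nearest boundary edge runs (0.50, 21.00)→(5.00, 21.00); distance from the point to it = 1.60 mm. The point is inside the cross-section and 1.60 mm from the nearest boundary — more than the 0.4 mm shell width (1 × 0.4), so it's in the infill interior.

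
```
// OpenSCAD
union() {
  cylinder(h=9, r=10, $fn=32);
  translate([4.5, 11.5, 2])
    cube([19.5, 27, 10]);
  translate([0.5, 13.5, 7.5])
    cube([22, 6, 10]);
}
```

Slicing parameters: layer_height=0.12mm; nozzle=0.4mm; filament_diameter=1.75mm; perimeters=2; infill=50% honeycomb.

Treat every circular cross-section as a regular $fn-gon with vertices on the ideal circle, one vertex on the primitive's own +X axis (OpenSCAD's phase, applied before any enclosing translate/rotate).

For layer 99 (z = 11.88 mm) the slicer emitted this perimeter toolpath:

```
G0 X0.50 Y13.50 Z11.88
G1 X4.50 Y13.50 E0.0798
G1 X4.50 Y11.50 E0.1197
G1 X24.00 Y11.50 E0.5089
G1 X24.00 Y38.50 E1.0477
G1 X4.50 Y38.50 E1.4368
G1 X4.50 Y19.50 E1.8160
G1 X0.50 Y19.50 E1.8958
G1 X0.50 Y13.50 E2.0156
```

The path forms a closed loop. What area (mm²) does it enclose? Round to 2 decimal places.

550.50 mm²

Apply the shoelace formula to the sequence of (X, Y) vertices; enclosed area = 550.50 mm².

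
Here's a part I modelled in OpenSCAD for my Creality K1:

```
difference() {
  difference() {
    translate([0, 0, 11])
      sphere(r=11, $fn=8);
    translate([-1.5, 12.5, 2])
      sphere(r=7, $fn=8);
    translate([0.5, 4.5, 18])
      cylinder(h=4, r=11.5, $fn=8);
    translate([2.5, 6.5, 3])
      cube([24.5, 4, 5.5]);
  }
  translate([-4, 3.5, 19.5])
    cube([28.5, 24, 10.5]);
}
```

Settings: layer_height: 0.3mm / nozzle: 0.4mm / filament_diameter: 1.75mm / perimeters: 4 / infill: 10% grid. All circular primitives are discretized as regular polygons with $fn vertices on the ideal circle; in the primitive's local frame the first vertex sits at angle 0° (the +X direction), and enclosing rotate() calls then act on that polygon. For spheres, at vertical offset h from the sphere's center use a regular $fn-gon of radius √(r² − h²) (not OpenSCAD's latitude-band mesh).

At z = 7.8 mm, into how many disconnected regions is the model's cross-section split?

At z = 7.8 mm: the sphere: section is a regular 8-gon, circumradius = √(r²−h²) = √(11²−3.2²) = 10.524; the sphere at (-1.5, 12.5): section is a regular 8-gon, circumradius = √(r²−h²) = √(7²−5.8²) = 3.919; the cylinder at (0.5, 4.5) is absent (z outside [18, 22]); the 24.5×4 cube at (2.5, 6.5) contributes its full rectangle; Taking the first minus the rest: starting from the r=11 sphere, the r=7 sphere at (-1.5, 12.5) partially overlaps it — only the 4.06 mm² overlap (of its 43.44 mm²) is removed, clipping the outline; the 24.5×4 cube at (2.5, 6.5) partially overlaps it — only the 9.90 mm² overlap (of its 98.00 mm²) is removed, clipping the outline — 1 connected region; the cube at (-4, 3.5) is absent (z outside [19.5, 30]); Subtracting the remaining from the first: none of the subtracted shapes is present at this height, so the result so far is unchanged — 1 connected region. The result has 1 disconnected region.

1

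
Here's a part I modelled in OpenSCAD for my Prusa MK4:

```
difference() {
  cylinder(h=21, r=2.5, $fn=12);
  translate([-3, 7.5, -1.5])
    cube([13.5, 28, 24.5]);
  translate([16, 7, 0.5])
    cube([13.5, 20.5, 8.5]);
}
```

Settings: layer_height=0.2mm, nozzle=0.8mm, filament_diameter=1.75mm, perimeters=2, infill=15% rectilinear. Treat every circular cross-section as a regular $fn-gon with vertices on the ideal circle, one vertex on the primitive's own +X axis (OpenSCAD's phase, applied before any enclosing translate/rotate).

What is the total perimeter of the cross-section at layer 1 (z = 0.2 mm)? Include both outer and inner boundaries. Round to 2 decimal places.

15.53 mm

At z = 0.2 mm: the r=2.5 cylinder contributes a regular 12-gon of circumradius 2.5 (perimeter = 2·12·2.500·sin(180°/12) = 15.53 mm); the 13.5×28 cube at (-3, 7.5) contributes its full rectangle (perimeter 83.00 mm); the cube at (16, 7) does not reach this height (z outside [0.5, 9]); Subtracting the remaining from the first: starting from the r=2.5 cylinder, the 13.5×28 cube at (-3, 7.5) misses the remaining region (no effect) — boundary = 15.53 mm. Overall, the cross-section is a single solid region. Total boundary length (outer) = 15.53 mm.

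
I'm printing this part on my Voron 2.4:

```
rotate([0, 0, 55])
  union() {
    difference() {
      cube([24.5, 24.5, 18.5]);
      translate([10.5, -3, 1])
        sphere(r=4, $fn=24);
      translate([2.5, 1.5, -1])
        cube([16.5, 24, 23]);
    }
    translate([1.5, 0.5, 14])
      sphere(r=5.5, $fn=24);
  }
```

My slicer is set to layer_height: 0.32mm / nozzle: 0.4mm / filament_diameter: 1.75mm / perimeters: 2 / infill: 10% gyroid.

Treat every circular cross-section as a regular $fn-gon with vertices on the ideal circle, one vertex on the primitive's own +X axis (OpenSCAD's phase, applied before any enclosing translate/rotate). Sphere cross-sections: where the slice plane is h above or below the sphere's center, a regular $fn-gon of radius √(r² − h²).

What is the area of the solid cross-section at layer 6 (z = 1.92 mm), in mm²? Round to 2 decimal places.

217.84 mm²

At z = 1.92 mm: the cube is present — its section is the full 24.5×24.5 rectangle (area 600.25 mm²); the r=4 sphere at (10.5, -3) contributes a regular 24-gon of circumradius √(4²−0.92²) = 3.893 (area = (24/2)·3.893²·sin(360°/24) = 47.06 mm²); the cube at (2.5, 1.5) (footprint 16.5×24) is included at this height (area 396.00 mm²); After the difference (first − rest): starting from the 24.5×24.5 cube (600.25 mm²), the r=4 sphere at (10.5, -3) partially overlaps it — only the 2.91 mm² overlap (of its 47.06 mm²) is removed, clipping the outline; the 16.5×24 cube at (2.5, 1.5) partially overlaps it — only the 379.50 mm² overlap (of its 396.00 mm²) is removed, clipping the outline — area = 217.84 mm²; the sphere at (1.5, 0.5) is absent (|z−center|=12.080 > r=5.5); Taking the union: only the result so far is present, so the union is just that shape — area = 217.84 mm²; (rotated 55° about Z; rotation is an isometry so areas/perimeters/island counts are preserved). Overall, the cross-section is a single solid region. Net area = 217.84 mm².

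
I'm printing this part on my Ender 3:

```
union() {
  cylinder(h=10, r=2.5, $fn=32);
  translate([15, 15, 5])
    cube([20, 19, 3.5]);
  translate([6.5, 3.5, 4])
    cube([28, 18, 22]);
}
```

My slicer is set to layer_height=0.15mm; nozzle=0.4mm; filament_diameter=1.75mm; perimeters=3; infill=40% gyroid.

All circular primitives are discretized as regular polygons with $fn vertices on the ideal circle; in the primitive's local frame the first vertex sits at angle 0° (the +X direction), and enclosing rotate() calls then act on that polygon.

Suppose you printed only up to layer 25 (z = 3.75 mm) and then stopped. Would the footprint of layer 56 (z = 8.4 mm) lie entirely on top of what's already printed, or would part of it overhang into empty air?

Compare the two slices. At z = 3.75: the r=2.5 cylinder gives a regular 32-gon of circumradius 2.5 (constant along its height) (area = (32/2)·2.500²·sin(360°/32) = 19.51 mm²); the cube at (15, 15) is absent (z outside [5, 8.5]); the cube at (6.5, 3.5) does not reach this height (z outside [4, 26]); Taking the union: only the r=2.5 cylinder is present, so the union is just that shape — area = 19.51 mm². At z = 8.4: the r=2.5 cylinder gives a regular 32-gon of circumradius 2.5 (constant along its height) (area = (32/2)·2.500²·sin(360°/32) = 19.51 mm²); the 20×19 cube at (15, 15) contributes its full rectangle (area 380.00 mm²); the 28×18 cube at (6.5, 3.5) contributes its full rectangle (area 504.00 mm²); Merging all regions: the regions partially overlap — summed areas 903.51 mm² minus the doubly-counted overlap 126.75 mm² gives 776.76 mm² — area = 776.76 mm². Checking containment: at z = 8.4 the cross-section extends beyond the z = 3.75 cross-section by about 757.25 mm².

part overhangs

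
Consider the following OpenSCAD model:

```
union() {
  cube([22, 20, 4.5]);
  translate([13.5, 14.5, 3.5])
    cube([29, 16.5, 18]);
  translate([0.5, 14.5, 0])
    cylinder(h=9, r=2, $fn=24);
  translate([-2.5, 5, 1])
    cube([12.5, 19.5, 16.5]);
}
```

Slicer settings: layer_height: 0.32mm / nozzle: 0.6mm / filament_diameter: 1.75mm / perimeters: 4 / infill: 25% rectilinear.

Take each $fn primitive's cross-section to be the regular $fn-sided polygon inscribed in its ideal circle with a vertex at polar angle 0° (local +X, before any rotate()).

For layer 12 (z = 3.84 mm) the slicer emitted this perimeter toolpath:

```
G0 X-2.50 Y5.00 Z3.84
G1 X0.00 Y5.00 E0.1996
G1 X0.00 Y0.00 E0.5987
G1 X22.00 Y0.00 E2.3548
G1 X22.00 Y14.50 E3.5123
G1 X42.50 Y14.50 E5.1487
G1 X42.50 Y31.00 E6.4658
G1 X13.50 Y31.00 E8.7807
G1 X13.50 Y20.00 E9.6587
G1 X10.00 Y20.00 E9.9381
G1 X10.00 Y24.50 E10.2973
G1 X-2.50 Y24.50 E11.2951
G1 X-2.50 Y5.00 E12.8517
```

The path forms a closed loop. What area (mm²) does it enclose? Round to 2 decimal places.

Apply the shoelace formula to the sequence of (X, Y) vertices; enclosed area = 965.50 mm².

965.50 mm²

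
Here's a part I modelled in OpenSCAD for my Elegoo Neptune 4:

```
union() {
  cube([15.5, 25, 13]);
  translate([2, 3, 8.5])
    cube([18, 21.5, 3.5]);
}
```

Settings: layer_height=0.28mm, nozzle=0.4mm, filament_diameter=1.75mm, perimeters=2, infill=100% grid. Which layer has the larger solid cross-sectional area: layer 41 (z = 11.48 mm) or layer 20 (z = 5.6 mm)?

layer 41 (z = 11.48 mm)

Layer 41 (z = 11.48): the cube is present — its section is the full 15.5×25 rectangle (area 387.50 mm²); the cube at (2, 3) (footprint 18×21.5) is included at this height (area 387.00 mm²); Merging all regions: the regions partially overlap — summed areas 774.50 mm² minus the doubly-counted overlap 290.25 mm² gives 484.25 mm² — area = 484.25 mm². So its area = 484.25 mm². Layer 20 (z = 5.6): the cube (footprint 15.5×25) is included at this height (area 387.50 mm²); the cube at (2, 3) is not intersected at this z (z outside [8.5, 12]); Merging all regions: only the 15.5×25 cube is present, so the union is just that shape — area = 387.50 mm². So its area = 387.50 mm². Layer 41 is larger (484.25 vs 387.50 mm²).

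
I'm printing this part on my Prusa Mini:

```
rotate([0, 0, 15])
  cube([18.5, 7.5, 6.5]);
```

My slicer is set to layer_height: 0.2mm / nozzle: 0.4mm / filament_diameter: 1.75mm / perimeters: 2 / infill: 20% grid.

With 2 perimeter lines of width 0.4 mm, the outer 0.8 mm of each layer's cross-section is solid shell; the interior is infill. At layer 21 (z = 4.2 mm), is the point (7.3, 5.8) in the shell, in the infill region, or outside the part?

infill

At z = 4.2 mm: the cube is present — its section is the full 18.5×7.5 rectangle; (rotated 15° about Z; rotation is an isometry so areas/perimeters/island counts are preserved). Overall, the cross-section is a single solid region. Undo the 15° rotation: the query point maps to (8.552, 3.713) in the un-rotated model frame. The nearest boundary edge runs (0.00, 0.00)→(18.50, 0.00); distance from the point to it = 3.71 mm. The point is inside the cross-section and 3.71 mm from the nearest boundary — more than the 0.8 mm shell width (2 × 0.4), so it's in the infill interior.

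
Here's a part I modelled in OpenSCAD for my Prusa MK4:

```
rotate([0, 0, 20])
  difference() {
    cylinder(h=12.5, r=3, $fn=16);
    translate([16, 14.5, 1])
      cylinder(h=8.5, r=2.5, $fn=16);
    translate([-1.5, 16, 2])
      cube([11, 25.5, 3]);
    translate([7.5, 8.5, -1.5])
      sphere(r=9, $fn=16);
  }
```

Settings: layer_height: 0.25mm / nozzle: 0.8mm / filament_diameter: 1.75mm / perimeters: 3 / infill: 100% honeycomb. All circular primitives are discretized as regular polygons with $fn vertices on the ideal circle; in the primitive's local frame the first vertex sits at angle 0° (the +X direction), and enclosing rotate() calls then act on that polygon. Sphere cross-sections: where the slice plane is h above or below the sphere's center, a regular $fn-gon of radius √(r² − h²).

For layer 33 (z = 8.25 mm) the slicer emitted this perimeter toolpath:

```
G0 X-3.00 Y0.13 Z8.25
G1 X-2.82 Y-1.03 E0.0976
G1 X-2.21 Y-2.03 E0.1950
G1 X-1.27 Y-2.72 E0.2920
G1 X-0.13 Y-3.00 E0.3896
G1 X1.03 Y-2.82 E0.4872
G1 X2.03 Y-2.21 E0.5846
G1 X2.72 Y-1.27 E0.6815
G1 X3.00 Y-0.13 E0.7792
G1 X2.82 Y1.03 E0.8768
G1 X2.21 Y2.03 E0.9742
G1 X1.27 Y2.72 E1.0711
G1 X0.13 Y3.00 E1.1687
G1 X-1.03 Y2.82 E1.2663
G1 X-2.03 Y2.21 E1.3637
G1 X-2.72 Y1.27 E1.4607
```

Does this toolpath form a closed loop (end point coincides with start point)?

Start point (G0): (-3.00, 0.13). End point (last G1): the path does not return to the start — open.

no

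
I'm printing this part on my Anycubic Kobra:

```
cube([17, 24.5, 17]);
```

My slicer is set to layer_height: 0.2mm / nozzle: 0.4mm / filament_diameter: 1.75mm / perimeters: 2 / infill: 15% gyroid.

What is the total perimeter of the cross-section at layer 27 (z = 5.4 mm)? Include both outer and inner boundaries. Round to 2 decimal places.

83.00 mm

At z = 5.4 mm: the 17×24.5 cube contributes its full rectangle (perimeter 83.00 mm). Overall, the cross-section is a single solid region. Total boundary length (outer) = 83.00 mm.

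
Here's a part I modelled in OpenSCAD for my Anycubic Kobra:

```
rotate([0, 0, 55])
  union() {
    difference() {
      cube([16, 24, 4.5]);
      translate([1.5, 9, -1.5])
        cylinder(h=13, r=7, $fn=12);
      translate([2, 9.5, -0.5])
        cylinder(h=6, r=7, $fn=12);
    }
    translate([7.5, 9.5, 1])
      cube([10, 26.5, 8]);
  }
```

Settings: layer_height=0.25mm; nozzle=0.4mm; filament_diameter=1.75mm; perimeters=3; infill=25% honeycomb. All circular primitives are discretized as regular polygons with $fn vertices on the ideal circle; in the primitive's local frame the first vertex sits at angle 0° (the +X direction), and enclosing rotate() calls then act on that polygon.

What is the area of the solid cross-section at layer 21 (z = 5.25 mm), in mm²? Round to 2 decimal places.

265.00 mm²

At z = 5.25 mm: the cube does not reach this height (z outside [0, 4.5]); the r=7 cylinder at (1.5, 9) contributes a regular 12-gon of circumradius 7 (area = (12/2)·7.000²·sin(360°/12) = 147.00 mm²); the r=7 cylinder at (2, 9.5) gives a regular 12-gon of circumradius 7 (constant along its height) (area = (12/2)·7.000²·sin(360°/12) = 147.00 mm²); After the difference (first − rest): the first operand is absent here, so nothing remains; the cube at (7.5, 9.5) (footprint 10×26.5) is included at this height (area 265.00 mm²); Taking the union: only the 10×26.5 cube at (7.5, 9.5) is present, so the union is just that shape — area = 265.00 mm²; (whole slice rotated 55° about Z — lengths, areas and connectivity unchanged). Overall, the cross-section is a single solid region. Net area = 265.00 mm².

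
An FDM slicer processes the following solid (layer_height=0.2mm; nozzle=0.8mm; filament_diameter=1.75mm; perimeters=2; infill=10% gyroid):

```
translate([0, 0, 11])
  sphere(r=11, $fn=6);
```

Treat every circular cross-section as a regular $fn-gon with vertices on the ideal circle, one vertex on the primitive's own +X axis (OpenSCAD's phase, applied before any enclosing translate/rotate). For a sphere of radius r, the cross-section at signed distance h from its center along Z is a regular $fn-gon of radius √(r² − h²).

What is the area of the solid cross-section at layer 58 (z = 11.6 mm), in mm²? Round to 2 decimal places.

At z = 11.6 mm: the r=11 sphere slices to a regular 6-gon of circumradius 10.984 (√(r²−h²) with h=0.6 from center) (area = (6/2)·10.984²·sin(360°/6) = 313.43 mm²). Overall, the cross-section is a single solid region. Net area = 313.43 mm².

313.43 mm²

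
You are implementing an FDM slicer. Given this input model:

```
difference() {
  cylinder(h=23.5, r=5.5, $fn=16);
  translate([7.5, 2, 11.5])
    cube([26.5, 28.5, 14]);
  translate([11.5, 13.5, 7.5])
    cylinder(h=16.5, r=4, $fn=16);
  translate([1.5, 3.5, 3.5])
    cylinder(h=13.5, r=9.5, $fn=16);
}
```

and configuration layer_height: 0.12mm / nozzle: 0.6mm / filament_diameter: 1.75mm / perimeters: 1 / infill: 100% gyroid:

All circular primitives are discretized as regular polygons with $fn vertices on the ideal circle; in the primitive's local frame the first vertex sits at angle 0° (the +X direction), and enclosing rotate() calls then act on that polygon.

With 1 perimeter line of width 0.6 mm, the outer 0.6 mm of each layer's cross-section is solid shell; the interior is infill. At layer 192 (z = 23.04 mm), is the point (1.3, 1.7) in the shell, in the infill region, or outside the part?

infill

At z = 23.04 mm: the cylinder: section is a regular 16-gon, circumradius r=5.5; the cube at (7.5, 2) (footprint 26.5×28.5) is included at this height; the cylinder at (11.5, 13.5): section is a regular 16-gon, circumradius r=4; the cylinder at (1.5, 3.5) is absent (z outside [3.5, 17]); After the difference (first − rest): starting from the r=5.5 cylinder, the 26.5×28.5 cube at (7.5, 2) misses the remaining region (no effect); the r=4 cylinder at (11.5, 13.5) misses the remaining region (no effect) — 1 connected region. Overall, the cross-section is a single solid region. The nearest boundary edge runs (2.10, 5.08)→(3.89, 3.89); distance from the point to it = 3.26 mm. The point is inside the cross-section and 3.26 mm from the nearest boundary — more than the 0.6 mm shell width (1 × 0.6), so it's in the infill interior.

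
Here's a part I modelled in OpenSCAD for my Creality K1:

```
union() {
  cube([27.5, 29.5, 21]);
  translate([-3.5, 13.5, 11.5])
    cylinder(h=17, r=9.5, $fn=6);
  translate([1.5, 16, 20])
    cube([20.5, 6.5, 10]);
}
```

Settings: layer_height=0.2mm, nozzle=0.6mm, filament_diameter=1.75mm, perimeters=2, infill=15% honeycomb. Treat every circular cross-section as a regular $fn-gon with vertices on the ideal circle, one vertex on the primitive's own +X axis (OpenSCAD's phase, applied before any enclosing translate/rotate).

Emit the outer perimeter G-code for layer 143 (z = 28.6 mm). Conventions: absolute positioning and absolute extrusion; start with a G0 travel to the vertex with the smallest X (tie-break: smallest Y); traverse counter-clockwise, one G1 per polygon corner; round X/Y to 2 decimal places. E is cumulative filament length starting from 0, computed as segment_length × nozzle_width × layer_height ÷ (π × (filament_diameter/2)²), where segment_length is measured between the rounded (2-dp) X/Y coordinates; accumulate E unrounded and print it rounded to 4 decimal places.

G0 X1.50 Y16.00 Z28.60
G1 X22.00 Y16.00 E1.0227
G1 X22.00 Y22.50 E1.3470
G1 X1.50 Y22.50 E2.3698
G1 X1.50 Y16.00 E2.6941

At z = 28.6 mm: the cube is not intersected at this z (z outside [0, 21]); the cylinder at (-3.5, 13.5) is absent (z outside [11.5, 28.5]); the 20.5×6.5 cube at (1.5, 16) contributes its full rectangle; Taking the union: only the 20.5×6.5 cube at (1.5, 16) is present, so the union is just that shape — 1 connected region. The outline is a single polygon with 4 vertices. Extrusion per mm of travel: 0.6 × 0.2 / (π × 0.875²) = 0.049890. Accumulating E over each segment gives final E = 2.6941.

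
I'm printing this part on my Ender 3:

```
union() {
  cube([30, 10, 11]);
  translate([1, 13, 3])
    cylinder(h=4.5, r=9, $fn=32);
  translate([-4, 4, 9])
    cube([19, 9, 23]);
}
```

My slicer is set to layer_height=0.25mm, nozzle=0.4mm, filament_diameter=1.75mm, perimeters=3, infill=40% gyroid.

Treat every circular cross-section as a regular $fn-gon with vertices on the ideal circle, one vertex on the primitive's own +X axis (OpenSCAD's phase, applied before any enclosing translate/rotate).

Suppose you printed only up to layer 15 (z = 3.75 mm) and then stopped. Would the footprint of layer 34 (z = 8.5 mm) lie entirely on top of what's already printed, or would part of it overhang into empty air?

entirely on top

Compare the two slices. At z = 3.75: the cube (footprint 30×10) is included at this height (area 300.00 mm²); the r=9 cylinder at (1, 13) contributes a regular 32-gon of circumradius 9 (area = (32/2)·9.000²·sin(360°/32) = 252.84 mm²); the cube at (-4, 4) does not reach this height (z outside [9, 32]); Merging all regions: the regions partially overlap — summed areas 552.84 mm² minus the doubly-counted overlap 42.76 mm² gives 510.08 mm² — area = 510.08 mm². At z = 8.5: the 30×10 cube contributes its full rectangle (area 300.00 mm²); the cylinder at (1, 13) is absent (z outside [3, 7.5]); the cube at (-4, 4) is absent (z outside [9, 32]); Combining (union): only the 30×10 cube is present, so the union is just that shape — area = 300.00 mm². Checking containment: the cross-section at z = 8.5 is a subset of the cross-section at z = 3.75.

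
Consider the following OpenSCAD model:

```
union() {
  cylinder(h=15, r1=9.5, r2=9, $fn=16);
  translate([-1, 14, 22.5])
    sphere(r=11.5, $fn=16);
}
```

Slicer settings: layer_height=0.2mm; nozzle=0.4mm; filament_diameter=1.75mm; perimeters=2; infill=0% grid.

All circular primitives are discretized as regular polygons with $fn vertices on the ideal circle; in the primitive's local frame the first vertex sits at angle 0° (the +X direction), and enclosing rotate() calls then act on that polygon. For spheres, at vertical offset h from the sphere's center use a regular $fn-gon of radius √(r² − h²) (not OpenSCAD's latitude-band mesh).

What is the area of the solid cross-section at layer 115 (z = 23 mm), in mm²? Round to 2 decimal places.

404.11 mm²

At z = 23 mm: the cone is absent (z outside [0, 15]); the sphere at (-1, 14): section is a regular 16-gon, circumradius = √(r²−h²) = √(11.5²−0.5²) = 11.489 (area = (16/2)·11.489²·sin(360°/16) = 404.11 mm²); Taking the union: only the r=11.5 sphere at (-1, 14) is present, so the union is just that shape — area = 404.11 mm². Overall, the cross-section is a single solid region. Net area = 404.11 mm².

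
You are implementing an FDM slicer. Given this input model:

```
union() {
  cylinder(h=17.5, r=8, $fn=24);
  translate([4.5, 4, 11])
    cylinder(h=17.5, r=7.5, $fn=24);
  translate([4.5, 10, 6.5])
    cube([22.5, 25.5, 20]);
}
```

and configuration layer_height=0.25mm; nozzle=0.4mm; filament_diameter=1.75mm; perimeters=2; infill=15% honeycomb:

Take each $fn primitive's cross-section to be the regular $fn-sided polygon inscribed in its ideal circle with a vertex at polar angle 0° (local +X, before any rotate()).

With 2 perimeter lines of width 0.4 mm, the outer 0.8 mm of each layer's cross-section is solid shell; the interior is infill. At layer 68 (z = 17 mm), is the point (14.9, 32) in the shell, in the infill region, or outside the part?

infill

At z = 17 mm: the r=8 cylinder gives a regular 24-gon of circumradius 8 (constant along its height); the cylinder at (4.5, 4): section is a regular 24-gon, circumradius r=7.5; the cube at (4.5, 10) is present — its section is the full 22.5×25.5 rectangle; Taking the union: the regions partially overlap (shared area 100.42 mm²), so overlapping operands fuse into one piece — 1 connected region. Overall, the cross-section is a single solid region. The nearest boundary edge runs (4.50, 35.50)→(27.00, 35.50); distance from the point to it = 3.50 mm. The point is inside the cross-section and 3.50 mm from the nearest boundary — more than the 0.8 mm shell width (2 × 0.4), so it's in the infill interior.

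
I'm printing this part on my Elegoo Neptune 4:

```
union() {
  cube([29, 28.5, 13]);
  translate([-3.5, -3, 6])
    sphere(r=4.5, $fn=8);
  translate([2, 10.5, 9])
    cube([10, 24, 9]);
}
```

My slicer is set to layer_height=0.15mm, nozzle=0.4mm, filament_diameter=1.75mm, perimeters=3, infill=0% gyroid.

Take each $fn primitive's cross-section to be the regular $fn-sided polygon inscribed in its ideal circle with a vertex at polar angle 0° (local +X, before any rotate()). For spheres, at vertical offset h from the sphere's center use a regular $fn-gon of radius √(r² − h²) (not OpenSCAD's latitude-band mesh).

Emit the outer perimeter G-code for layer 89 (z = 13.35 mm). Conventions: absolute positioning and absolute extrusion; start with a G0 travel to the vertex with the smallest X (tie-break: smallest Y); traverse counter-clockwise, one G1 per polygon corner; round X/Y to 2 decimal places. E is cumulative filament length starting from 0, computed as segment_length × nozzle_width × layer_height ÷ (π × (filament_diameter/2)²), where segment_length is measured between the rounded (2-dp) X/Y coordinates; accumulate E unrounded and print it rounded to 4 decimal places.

G0 X2.00 Y10.50 Z13.35
G1 X12.00 Y10.50 E0.2495
G1 X12.00 Y34.50 E0.8481
G1 X2.00 Y34.50 E1.0976
G1 X2.00 Y10.50 E1.6963

At z = 13.35 mm: the cube is absent (z outside [0, 13]); the sphere at (-3.5, -3) is not intersected at this z (|z−center|=7.350 > r=4.5); the 10×24 cube at (2, 10.5) contributes its full rectangle; Taking the union: only the 10×24 cube at (2, 10.5) is present, so the union is just that shape — 1 connected region. The outline is a single polygon with 4 vertices. Extrusion per mm of travel: 0.4 × 0.15 / (π × 0.875²) = 0.024945. Accumulating E over each segment gives final E = 1.6963.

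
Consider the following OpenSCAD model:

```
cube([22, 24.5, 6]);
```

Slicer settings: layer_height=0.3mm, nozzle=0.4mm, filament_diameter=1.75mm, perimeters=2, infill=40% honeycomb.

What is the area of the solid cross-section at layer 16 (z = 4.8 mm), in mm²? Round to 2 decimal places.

At z = 4.8 mm: the 22×24.5 cube contributes its full rectangle (area 539.00 mm²). Overall, the cross-section is a single solid region. Net area = 539.00 mm².

539.00 mm²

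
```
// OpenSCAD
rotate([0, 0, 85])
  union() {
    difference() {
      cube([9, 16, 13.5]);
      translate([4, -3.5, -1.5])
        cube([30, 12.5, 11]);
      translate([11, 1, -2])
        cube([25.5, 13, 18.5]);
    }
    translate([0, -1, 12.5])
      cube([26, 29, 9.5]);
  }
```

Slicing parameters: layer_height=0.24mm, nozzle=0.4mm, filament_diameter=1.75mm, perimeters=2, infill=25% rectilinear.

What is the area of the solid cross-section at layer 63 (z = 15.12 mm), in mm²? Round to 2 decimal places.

754.00 mm²

At z = 15.12 mm: the cube does not reach this height (z outside [0, 13.5]); the cube at (4, -3.5) is absent (z outside [-1.5, 9.5]); the cube at (11, 1) is present — its section is the full 25.5×13 rectangle (area 331.50 mm²); Taking the first minus the rest: the first operand is absent here, so nothing remains; the 26×29 cube at (0, -1) contributes its full rectangle (area 754.00 mm²); Merging all regions: only the 26×29 cube at (0, -1) is present, so the union is just that shape — area = 754.00 mm²; (whole slice rotated 85° about Z — lengths, areas and connectivity unchanged). Overall, the cross-section is a single solid region. Net area = 754.00 mm².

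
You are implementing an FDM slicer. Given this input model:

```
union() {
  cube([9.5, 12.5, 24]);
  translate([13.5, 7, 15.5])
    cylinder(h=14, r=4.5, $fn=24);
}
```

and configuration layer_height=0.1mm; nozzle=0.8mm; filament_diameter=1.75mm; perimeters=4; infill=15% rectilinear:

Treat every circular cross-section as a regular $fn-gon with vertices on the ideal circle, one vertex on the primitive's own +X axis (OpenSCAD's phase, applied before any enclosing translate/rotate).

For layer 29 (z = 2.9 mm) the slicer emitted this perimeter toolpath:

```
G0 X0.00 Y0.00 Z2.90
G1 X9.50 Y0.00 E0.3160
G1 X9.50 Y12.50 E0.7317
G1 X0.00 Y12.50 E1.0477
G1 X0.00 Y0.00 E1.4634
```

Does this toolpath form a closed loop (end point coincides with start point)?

Start point (G0): (0.00, 0.00). End point (last G1): the path returns to the start — closed.

yes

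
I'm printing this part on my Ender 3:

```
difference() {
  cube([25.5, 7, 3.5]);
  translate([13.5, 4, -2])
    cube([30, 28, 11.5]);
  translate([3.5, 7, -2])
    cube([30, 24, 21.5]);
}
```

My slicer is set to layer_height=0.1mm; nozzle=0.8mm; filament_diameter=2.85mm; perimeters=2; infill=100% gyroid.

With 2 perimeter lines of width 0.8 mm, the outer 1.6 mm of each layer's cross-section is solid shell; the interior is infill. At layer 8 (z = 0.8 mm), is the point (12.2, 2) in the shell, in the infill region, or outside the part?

infill

At z = 0.8 mm: the 25.5×7 cube contributes its full rectangle; the cube at (13.5, 4) is present — its section is the full 30×28 rectangle; the cube at (3.5, 7) is present — its section is the full 30×24 rectangle; Taking the first minus the rest: starting from the 25.5×7 cube, the 30×28 cube at (13.5, 4) partially overlaps it — only the 36.00 mm² overlap (of its 840.00 mm²) is removed, clipping the outline; the 30×24 cube at (3.5, 7) misses the remaining region (no effect) — 1 connected region. Overall, the cross-section is a single solid region. The nearest boundary edge runs (25.50, 0.00)→(0.00, 0.00); distance from the point to it = 2.00 mm. The point is inside the cross-section and 2.00 mm from the nearest boundary — more than the 1.6 mm shell width (2 × 0.8), so it's in the infill interior.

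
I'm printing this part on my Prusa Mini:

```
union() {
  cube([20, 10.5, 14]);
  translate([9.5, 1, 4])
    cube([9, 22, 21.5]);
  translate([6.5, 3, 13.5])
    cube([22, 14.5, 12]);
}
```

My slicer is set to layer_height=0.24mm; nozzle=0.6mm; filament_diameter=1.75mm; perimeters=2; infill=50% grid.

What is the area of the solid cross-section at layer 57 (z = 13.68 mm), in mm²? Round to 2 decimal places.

At z = 13.68 mm: the cube (footprint 20×10.5) is included at this height (area 210.00 mm²); the cube at (9.5, 1) (footprint 9×22) is included at this height (area 198.00 mm²); the cube at (6.5, 3) (footprint 22×14.5) is included at this height (area 319.00 mm²); Combining (union): the regions partially overlap — summed areas 727.00 mm² minus the doubly-counted overlap 249.75 mm² gives 477.25 mm² — area = 477.25 mm². Overall, the cross-section is a single solid region. Net area = 477.25 mm².

477.25 mm²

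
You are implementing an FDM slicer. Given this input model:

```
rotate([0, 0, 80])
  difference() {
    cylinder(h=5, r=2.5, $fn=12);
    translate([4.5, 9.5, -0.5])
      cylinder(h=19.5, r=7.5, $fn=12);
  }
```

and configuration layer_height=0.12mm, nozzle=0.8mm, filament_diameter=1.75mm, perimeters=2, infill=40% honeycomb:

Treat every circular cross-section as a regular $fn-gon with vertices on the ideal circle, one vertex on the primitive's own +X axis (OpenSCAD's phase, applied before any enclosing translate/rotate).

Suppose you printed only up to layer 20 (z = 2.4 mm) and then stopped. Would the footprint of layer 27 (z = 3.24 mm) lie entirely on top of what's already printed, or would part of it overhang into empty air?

Compare the two slices. At z = 2.4: the r=2.5 cylinder contributes a regular 12-gon of circumradius 2.5 (area = (12/2)·2.500²·sin(360°/12) = 18.75 mm²); the r=7.5 cylinder at (4.5, 9.5) contributes a regular 12-gon of circumradius 7.5 (area = (12/2)·7.500²·sin(360°/12) = 168.75 mm²); Subtracting the remaining from the first: starting from the r=2.5 cylinder (18.75 mm²), the r=7.5 cylinder at (4.5, 9.5) misses the remaining region (no effect) — area = 18.75 mm²; (whole slice rotated 80° about Z — lengths, areas and connectivity unchanged). At z = 3.24: the r=2.5 cylinder contributes a regular 12-gon of circumradius 2.5 (area = (12/2)·2.500²·sin(360°/12) = 18.75 mm²); the r=7.5 cylinder at (4.5, 9.5) gives a regular 12-gon of circumradius 7.5 (constant along its height) (area = (12/2)·7.500²·sin(360°/12) = 168.75 mm²); After the difference (first − rest): starting from the r=2.5 cylinder (18.75 mm²), the r=7.5 cylinder at (4.5, 9.5) misses the remaining region (no effect) — area = 18.75 mm²; (whole slice rotated 80° about Z — lengths, areas and connectivity unchanged). Checking containment: the cross-section at z = 3.24 is a subset of the cross-section at z = 2.4.

entirely on top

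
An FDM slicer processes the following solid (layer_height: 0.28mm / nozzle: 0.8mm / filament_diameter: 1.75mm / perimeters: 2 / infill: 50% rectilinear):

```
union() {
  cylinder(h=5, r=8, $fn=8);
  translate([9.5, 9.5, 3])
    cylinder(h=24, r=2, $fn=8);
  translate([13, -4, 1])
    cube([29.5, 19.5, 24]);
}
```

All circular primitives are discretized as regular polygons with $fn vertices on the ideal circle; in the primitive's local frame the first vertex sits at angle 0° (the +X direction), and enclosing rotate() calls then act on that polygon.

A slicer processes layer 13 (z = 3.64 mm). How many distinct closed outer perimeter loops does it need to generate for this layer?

3

At z = 3.64 mm: the r=8 cylinder gives a regular 8-gon of circumradius 8 (constant along its height); the cylinder at (9.5, 9.5): section is a regular 8-gon, circumradius r=2; the 29.5×19.5 cube at (13, -4) contributes its full rectangle; Combining (union): the 3 present regions are separate (no shared area or edge), so areas and boundary lengths simply add and each stays a separate island — 3 connected regions. The result has 3 disconnected regions.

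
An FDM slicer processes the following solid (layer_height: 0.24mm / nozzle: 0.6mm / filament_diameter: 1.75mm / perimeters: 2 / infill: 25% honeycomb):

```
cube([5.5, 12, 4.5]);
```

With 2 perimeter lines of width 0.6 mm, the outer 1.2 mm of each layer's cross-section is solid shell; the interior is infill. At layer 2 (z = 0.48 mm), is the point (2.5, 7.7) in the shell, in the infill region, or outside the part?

infill

At z = 0.48 mm: the 5.5×12 cube contributes its full rectangle. Overall, the cross-section is a single solid region. The nearest boundary edge runs (0.00, 12.00)→(0.00, 0.00); distance from the point to it = 2.50 mm. The point is inside the cross-section and 2.50 mm from the nearest boundary — more than the 1.2 mm shell width (2 × 0.6), so it's in the infill interior.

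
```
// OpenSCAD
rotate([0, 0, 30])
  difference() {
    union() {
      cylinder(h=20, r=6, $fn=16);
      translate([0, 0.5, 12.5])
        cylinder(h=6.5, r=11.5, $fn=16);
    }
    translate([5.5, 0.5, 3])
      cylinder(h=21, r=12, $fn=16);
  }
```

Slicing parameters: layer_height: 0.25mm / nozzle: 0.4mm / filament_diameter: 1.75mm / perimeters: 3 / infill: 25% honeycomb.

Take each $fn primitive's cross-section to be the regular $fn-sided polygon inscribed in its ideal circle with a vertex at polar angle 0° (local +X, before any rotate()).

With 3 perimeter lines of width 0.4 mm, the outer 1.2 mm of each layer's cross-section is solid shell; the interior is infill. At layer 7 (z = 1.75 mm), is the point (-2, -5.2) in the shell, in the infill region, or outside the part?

At z = 1.75 mm: the r=6 cylinder gives a regular 16-gon of circumradius 6 (constant along its height); the cylinder at (0, 0.5) is absent (z outside [12.5, 19]); Taking the union: only the r=6 cylinder is present, so the union is just that shape — 1 connected region; the cylinder at (5.5, 0.5) is absent (z outside [3, 24]); Taking the first minus the rest: none of the subtracted shapes is present at this height, so the result so far is unchanged — 1 connected region; (rotated 30° about Z; rotation is an isometry so areas/perimeters/island counts are preserved). Overall, the cross-section is a single solid region. Undo the 30° rotation: the query point maps to (-4.332, -3.503) in the un-rotated model frame. The nearest boundary edge runs (-5.54, -2.30)→(-4.24, -4.24); distance from the point to it = 0.34 mm. The point is inside the cross-section, 0.34 mm from the nearest boundary — within the 1.2 mm shell band (3 × 0.4).

shell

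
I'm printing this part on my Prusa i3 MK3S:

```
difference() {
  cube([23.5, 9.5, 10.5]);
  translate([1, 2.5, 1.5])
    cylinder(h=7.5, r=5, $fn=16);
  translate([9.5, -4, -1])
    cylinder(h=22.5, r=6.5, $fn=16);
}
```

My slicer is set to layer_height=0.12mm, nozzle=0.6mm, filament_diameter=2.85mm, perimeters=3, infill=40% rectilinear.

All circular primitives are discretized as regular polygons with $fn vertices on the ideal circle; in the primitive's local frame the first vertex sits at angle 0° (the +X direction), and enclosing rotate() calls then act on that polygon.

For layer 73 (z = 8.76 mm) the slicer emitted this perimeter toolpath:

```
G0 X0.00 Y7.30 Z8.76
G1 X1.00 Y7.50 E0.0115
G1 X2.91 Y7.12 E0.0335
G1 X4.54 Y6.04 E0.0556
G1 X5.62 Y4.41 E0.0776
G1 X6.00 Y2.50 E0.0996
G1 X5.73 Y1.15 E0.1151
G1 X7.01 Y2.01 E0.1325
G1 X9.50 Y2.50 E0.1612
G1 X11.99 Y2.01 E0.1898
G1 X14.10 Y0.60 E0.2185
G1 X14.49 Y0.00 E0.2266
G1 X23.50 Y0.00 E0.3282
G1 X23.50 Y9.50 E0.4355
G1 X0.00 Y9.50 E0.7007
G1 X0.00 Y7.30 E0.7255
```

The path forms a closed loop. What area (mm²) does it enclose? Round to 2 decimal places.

168.58 mm²

Apply the shoelace formula to the sequence of (X, Y) vertices; enclosed area = 168.58 mm².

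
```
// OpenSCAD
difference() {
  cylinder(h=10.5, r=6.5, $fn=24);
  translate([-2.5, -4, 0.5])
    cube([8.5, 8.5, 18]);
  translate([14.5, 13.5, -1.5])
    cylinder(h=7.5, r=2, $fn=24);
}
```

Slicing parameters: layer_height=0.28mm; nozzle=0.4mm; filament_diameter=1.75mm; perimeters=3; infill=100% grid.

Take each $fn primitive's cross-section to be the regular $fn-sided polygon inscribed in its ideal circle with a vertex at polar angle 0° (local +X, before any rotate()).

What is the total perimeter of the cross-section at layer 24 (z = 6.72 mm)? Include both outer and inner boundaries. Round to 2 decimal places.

64.20 mm

At z = 6.72 mm: the cylinder: section is a regular 24-gon, circumradius r=6.5 (perimeter = 2·24·6.500·sin(180°/24) = 40.72 mm); the cube at (-2.5, -4) is present — its section is the full 8.5×8.5 rectangle (perimeter 34.00 mm); the cylinder at (14.5, 13.5) is absent (z outside [-1.5, 6]); Taking the first minus the rest: starting from the r=6.5 cylinder, the 8.5×8.5 cube at (-2.5, -4) partially overlaps it — only the 70.36 mm² overlap (of its 72.25 mm²) is removed, clipping the outline — boundary = 64.20 mm. Overall, the cross-section has 2 separate islands. Total boundary length (outer) = 64.20 mm.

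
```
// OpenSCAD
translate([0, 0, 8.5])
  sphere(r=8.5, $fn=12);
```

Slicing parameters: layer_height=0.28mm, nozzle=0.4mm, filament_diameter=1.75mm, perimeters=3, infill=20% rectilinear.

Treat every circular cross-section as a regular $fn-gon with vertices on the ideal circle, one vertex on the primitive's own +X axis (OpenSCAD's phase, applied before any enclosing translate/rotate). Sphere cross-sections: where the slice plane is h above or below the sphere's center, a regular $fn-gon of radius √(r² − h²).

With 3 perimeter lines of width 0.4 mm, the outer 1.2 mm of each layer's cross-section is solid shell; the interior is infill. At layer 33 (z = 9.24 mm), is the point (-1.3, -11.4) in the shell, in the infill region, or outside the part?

outside

At z = 9.24 mm: the r=8.5 sphere slices to a regular 12-gon of circumradius 8.468 (√(r²−h²) with h=0.74 from center). Overall, the cross-section is a single solid region. The nearest boundary edge runs (-4.23, -7.33)→(-0.00, -8.47); distance from the point to it = 3.17 mm. The point is not inside any of the regions above, so it lies outside the cross-section (3.17 mm from the nearest boundary).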